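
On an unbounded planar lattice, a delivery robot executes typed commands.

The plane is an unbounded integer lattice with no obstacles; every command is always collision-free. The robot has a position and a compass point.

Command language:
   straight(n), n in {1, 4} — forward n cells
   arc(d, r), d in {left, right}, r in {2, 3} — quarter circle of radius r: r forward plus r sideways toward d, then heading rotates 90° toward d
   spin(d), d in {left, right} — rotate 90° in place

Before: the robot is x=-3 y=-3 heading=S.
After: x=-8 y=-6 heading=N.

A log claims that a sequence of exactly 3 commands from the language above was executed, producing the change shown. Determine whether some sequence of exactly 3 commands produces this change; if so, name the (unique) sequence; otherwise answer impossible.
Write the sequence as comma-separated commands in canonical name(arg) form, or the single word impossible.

straight(4), arc(right, 2), arc(right, 3)

key: running arc(right, 3) before straight(4) would end elsewhere — order is forced
from: x=-3 y=-3 heading=S
step 1 (straight(4)): x=-3 y=-7 heading=S
step 2 (arc(right, 2)): x=-5 y=-9 heading=W
step 3 (arc(right, 3)): x=-8 y=-6 heading=N
all 512 alternatives checked — unique.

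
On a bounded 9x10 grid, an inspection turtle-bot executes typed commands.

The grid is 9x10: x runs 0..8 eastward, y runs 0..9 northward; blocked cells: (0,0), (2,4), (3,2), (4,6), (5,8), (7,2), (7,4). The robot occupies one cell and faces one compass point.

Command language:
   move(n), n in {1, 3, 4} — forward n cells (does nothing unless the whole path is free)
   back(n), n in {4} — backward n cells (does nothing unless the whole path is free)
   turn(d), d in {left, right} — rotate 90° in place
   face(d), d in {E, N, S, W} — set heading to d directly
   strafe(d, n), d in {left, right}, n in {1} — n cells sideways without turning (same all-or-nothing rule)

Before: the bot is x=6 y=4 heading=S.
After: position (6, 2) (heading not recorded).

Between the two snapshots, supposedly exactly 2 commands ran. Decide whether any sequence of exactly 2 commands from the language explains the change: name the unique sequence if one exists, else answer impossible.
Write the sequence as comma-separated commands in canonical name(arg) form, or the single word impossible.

initial: x=6 y=4 heading=S
step 1 (move(1)): x=6 y=3 heading=S
step 2 (move(1)): x=6 y=2 heading=S
uniquely the one of 144 2-step routes that fits.

move(1), move(1)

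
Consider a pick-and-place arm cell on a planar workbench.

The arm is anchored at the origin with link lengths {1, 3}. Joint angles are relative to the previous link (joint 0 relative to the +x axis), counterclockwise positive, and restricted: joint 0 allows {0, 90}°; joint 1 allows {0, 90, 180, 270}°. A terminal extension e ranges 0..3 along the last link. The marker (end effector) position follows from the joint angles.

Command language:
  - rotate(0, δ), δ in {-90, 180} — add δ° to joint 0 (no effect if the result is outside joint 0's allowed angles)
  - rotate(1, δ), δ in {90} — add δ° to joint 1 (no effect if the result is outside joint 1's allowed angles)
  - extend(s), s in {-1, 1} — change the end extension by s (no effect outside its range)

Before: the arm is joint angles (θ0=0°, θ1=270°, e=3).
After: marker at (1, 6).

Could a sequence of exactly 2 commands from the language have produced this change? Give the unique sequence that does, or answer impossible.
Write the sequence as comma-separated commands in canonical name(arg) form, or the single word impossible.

initial: joint angles (θ0=0°, θ1=270°, e=3)
step 1 (rotate(1, 90)): joint angles (θ0=0°, θ1=0°, e=3)
step 2 (rotate(1, 90)): joint angles (θ0=0°, θ1=90°, e=3)
no rival 2-sequence matches.

rotate(1, 90), rotate(1, 90)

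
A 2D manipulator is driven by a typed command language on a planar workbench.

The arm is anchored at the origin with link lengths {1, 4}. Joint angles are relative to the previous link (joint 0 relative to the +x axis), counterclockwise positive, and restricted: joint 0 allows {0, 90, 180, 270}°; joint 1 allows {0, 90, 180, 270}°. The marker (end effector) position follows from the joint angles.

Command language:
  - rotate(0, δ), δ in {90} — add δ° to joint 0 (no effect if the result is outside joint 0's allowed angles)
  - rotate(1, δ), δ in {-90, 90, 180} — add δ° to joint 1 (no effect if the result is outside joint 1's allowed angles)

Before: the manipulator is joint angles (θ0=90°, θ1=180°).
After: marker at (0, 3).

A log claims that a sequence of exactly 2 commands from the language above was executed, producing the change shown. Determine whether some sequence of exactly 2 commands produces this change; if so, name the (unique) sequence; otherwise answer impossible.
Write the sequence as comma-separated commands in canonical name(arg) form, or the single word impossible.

from: joint angles (θ0=90°, θ1=180°)
step 1 (rotate(0, 90)): joint angles (θ0=180°, θ1=180°)
step 2 (rotate(0, 90)): joint angles (θ0=270°, θ1=180°)
uniquely the one of 16 2-step routes that fits.

rotate(0, 90), rotate(0, 90)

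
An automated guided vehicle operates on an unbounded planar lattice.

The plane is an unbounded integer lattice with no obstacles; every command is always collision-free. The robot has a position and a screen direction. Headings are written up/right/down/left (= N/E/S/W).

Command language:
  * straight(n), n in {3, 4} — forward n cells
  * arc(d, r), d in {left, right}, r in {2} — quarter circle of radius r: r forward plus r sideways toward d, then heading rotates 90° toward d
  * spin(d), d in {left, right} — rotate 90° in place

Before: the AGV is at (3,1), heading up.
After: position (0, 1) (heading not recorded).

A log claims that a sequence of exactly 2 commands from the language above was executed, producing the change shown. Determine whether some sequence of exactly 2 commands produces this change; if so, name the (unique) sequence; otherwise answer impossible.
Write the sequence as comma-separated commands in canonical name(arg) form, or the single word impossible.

key: running straight(3) before spin(left) would end elsewhere — order is forced
start: at (3,1), heading up
t=1 spin(left) ⇒ at (3,1), heading left
t=2 straight(3) ⇒ at (0,1), heading left
uniquely the one of 36 2-step routes that fits.

spin(left), straight(3)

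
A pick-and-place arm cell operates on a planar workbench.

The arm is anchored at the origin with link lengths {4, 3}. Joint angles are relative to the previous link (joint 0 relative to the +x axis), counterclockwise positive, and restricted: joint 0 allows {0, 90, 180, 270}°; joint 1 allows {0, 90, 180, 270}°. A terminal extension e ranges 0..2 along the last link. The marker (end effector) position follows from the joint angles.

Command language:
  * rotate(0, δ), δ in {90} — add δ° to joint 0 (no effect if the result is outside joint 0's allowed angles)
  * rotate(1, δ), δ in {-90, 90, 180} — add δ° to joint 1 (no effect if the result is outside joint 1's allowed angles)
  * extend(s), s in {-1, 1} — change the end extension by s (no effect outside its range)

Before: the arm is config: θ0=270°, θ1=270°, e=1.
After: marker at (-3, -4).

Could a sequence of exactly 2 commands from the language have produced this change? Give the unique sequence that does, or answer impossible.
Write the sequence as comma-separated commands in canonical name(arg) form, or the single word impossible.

extend(-1), extend(-1)

start: config: θ0=270°, θ1=270°, e=1
[1] after extend(-1): config: θ0=270°, θ1=270°, e=0
[2] after extend(-1): config: θ0=270°, θ1=270°, e=0
no rival 2-sequence matches.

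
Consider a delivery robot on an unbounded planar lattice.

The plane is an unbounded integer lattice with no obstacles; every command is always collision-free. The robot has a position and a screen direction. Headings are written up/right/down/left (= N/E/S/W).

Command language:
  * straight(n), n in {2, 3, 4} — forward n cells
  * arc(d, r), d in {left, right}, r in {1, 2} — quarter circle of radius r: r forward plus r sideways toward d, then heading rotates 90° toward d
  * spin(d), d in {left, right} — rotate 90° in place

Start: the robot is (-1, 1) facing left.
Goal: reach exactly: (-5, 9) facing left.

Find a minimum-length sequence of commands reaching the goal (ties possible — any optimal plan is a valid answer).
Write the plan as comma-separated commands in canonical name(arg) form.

arc(right, 2), straight(4), arc(left, 2)

t0: (-1, 1) facing left
step 1 (arc(right, 2)): (-3, 3) facing up
step 2 (straight(4)): (-3, 7) facing up
step 3 (arc(left, 2)): (-5, 9) facing left
minimal: 3 command(s), checked below 3.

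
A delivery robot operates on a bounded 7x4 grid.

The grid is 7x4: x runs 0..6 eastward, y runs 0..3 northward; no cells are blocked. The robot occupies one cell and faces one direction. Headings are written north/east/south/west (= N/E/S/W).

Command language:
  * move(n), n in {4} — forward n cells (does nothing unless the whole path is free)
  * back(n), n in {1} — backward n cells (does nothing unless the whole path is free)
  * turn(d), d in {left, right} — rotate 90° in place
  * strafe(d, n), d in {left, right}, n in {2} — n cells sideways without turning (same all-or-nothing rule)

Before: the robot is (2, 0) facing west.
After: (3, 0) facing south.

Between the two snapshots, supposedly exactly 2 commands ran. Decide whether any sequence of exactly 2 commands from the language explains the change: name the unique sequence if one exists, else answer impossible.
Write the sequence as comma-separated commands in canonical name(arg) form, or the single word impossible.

key: cell and facing (now S) both changed — the 2 commands mix motion and turning
start: (2, 0) facing west
1. back(1) → (3, 0) facing west
2. turn(left) → (3, 0) facing south
uniquely the one of 36 2-step routes that fits.

back(1), turn(left)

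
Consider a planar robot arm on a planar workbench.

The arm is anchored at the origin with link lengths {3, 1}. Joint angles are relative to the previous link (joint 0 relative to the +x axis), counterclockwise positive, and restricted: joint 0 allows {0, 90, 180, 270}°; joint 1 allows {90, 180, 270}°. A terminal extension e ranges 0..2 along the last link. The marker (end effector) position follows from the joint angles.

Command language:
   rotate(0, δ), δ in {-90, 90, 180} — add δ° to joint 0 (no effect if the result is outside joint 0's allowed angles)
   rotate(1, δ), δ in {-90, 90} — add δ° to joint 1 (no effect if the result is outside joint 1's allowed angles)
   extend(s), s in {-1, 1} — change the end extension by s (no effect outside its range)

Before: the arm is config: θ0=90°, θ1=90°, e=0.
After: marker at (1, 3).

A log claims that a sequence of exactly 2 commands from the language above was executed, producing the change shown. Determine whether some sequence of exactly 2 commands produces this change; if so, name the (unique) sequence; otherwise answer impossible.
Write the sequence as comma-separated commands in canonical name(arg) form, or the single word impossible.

rotate(1, 90), rotate(1, 90)

t0: config: θ0=90°, θ1=90°, e=0
1. rotate(1, 90) → config: θ0=90°, θ1=180°, e=0
2. rotate(1, 90) → config: θ0=90°, θ1=270°, e=0
no other 2-command option fits: unique.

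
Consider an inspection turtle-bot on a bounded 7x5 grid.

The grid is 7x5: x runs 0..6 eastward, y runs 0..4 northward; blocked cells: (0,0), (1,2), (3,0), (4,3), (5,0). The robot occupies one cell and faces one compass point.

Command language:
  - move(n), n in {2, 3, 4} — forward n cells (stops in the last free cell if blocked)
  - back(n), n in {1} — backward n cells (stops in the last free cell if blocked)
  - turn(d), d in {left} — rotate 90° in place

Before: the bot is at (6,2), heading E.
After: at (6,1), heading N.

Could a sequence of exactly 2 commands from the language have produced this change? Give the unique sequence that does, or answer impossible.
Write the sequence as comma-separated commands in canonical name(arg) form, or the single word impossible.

turn(left), back(1)

key: running back(1) before turn(left) would end elsewhere — order is forced
from: at (6,2), heading E
[1] after turn(left): at (6,2), heading N
[2] after back(1): at (6,1), heading N
no other 2-command option fits: unique.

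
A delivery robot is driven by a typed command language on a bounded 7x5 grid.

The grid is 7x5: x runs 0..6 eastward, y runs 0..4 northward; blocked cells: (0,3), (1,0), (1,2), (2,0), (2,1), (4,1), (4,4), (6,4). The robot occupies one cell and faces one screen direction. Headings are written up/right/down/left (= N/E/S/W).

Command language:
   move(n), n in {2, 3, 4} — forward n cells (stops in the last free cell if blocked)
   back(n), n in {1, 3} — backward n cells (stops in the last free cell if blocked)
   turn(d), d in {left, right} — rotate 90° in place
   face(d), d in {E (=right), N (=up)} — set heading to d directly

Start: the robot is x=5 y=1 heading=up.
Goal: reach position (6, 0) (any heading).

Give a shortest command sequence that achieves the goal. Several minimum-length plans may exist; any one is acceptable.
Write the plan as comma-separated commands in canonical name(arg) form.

back(3), turn(right), move(3)

start: x=5 y=1 heading=up
t=1 back(3) ⇒ x=5 y=0 heading=up
t=2 turn(right) ⇒ x=5 y=0 heading=right
t=3 move(3) ⇒ x=6 y=0 heading=right
shorter routes all fall short; 3 is best.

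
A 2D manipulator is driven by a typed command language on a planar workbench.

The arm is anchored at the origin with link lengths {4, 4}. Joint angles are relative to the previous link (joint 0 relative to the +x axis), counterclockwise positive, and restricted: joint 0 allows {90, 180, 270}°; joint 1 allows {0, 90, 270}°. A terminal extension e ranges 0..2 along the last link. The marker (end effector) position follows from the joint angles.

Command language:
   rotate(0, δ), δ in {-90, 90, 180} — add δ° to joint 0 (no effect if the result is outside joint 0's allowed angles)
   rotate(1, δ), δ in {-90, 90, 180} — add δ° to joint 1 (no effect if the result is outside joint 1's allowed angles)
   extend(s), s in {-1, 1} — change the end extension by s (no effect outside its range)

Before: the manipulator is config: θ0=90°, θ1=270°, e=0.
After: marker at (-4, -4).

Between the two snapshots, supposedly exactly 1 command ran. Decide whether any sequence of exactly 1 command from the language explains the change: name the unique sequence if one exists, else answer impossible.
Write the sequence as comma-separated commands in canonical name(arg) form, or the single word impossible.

rotate(0, 180)

initial: config: θ0=90°, θ1=270°, e=0
1. rotate(0, 180) → config: θ0=270°, θ1=270°, e=0
all 8 alternatives checked — unique.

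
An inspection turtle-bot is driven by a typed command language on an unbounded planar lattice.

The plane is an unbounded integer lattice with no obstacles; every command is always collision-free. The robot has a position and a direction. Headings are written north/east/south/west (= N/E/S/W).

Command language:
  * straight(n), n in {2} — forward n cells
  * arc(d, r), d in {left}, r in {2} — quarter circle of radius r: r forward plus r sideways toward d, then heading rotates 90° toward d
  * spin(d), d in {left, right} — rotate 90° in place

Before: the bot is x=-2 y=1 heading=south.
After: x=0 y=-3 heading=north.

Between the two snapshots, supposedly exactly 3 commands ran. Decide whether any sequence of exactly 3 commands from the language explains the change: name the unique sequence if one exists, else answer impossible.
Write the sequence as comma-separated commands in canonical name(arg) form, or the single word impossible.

key: cell and facing (now N) both changed — the 3 commands mix motion and turning
start: x=-2 y=1 heading=south
t=1 straight(2) ⇒ x=-2 y=-1 heading=south
t=2 arc(left, 2) ⇒ x=0 y=-3 heading=east
t=3 spin(left) ⇒ x=0 y=-3 heading=north
no rival 3-sequence matches.

straight(2), arc(left, 2), spin(left)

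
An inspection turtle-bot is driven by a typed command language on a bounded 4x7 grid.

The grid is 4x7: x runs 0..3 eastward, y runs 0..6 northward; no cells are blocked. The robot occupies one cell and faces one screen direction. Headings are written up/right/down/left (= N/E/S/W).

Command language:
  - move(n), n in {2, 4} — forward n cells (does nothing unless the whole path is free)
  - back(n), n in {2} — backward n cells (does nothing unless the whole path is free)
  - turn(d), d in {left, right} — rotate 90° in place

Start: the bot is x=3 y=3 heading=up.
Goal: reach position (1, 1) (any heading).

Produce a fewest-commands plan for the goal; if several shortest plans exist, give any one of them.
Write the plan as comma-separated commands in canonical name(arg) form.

start: x=3 y=3 heading=up
1. back(2) → x=3 y=1 heading=up
2. turn(right) → x=3 y=1 heading=right
3. back(2) → x=1 y=1 heading=right
no 2-step plan works, so 3 is optimal.

back(2), turn(right), back(2)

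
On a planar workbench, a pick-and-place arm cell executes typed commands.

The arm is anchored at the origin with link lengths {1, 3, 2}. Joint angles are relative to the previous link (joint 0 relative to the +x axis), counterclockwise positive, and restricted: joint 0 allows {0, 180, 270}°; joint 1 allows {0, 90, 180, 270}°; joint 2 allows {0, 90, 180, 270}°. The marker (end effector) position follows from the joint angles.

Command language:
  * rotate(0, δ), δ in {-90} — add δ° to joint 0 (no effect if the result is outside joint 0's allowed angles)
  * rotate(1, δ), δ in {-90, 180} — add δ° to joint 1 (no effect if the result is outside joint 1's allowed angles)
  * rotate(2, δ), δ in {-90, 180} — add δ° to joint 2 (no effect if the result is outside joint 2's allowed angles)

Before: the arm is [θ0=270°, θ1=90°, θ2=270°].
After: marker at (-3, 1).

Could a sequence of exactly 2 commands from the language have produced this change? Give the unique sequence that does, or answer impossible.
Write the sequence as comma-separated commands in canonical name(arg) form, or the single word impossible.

initial: [θ0=270°, θ1=90°, θ2=270°]
step 1 (rotate(1, -90)): [θ0=270°, θ1=0°, θ2=270°]
step 2 (rotate(1, -90)): [θ0=270°, θ1=270°, θ2=270°]
uniquely the one of 25 2-step routes that fits.

rotate(1, -90), rotate(1, -90)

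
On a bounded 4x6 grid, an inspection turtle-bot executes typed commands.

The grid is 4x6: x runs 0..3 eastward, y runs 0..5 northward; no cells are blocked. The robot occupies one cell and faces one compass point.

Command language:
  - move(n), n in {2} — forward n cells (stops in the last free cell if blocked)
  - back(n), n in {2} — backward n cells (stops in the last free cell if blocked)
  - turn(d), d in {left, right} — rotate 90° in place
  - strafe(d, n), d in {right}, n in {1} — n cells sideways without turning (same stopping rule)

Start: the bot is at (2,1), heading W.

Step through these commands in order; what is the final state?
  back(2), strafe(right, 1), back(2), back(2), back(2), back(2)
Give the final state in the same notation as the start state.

at (3,2), heading W

from: at (2,1), heading W
t=1 back(2) ⇒ at (3,1), heading W
t=2 strafe(right, 1) ⇒ at (3,2), heading W
t=3 back(2) ⇒ at (3,2), heading W
t=4 back(2) ⇒ at (3,2), heading W
t=5 back(2) ⇒ at (3,2), heading W
t=6 back(2) ⇒ at (3,2), heading W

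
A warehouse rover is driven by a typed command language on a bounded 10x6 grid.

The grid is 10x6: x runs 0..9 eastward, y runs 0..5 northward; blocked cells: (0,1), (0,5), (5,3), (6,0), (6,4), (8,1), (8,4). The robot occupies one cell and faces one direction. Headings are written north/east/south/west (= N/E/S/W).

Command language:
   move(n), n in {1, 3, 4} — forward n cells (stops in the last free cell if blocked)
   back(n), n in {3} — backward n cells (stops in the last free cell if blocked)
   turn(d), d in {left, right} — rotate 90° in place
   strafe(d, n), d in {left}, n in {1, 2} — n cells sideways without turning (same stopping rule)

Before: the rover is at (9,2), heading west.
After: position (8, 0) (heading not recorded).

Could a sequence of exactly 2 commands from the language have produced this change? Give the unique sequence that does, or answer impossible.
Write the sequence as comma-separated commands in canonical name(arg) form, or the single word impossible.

strafe(left, 2), move(1)

key: running move(1) before strafe(left, 2) would end elsewhere — order is forced
from: at (9,2), heading west
t=1 strafe(left, 2) ⇒ at (9,0), heading west
t=2 move(1) ⇒ at (8,0), heading west
no rival 2-sequence matches.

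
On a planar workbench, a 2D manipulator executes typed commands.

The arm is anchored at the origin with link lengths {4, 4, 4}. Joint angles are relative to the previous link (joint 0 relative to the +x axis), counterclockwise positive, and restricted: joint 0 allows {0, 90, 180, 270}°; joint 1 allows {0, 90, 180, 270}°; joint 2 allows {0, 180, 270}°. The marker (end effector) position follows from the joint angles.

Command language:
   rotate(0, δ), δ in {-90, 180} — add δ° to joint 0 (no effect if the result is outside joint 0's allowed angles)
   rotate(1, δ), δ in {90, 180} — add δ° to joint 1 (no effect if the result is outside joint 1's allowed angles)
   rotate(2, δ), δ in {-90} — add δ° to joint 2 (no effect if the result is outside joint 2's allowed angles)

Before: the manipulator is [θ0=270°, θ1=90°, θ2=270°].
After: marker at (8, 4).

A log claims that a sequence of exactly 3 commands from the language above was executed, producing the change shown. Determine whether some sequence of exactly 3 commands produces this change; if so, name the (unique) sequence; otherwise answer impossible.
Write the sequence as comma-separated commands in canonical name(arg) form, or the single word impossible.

rotate(0, -90), rotate(0, -90), rotate(0, -90)

begin: [θ0=270°, θ1=90°, θ2=270°]
1. rotate(0, -90) → [θ0=180°, θ1=90°, θ2=270°]
2. rotate(0, -90) → [θ0=90°, θ1=90°, θ2=270°]
3. rotate(0, -90) → [θ0=0°, θ1=90°, θ2=270°]
no rival 3-sequence matches.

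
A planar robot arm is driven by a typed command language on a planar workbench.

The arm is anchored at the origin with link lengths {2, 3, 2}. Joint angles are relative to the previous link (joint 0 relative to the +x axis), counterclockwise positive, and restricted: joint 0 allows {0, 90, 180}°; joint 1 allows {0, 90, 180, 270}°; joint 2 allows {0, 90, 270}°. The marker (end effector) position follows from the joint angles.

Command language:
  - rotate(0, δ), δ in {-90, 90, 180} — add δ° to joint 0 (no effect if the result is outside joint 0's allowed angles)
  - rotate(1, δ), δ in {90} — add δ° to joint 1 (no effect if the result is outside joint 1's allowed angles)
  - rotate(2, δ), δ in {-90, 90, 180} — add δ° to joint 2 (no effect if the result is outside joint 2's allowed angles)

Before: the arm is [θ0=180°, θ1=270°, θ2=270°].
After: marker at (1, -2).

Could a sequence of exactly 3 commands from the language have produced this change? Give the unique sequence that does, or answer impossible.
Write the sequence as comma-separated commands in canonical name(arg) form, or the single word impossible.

initial: [θ0=180°, θ1=270°, θ2=270°]
t=1 rotate(1, 90) ⇒ [θ0=180°, θ1=0°, θ2=270°]
t=2 rotate(1, 90) ⇒ [θ0=180°, θ1=90°, θ2=270°]
t=3 rotate(1, 90) ⇒ [θ0=180°, θ1=180°, θ2=270°]
all 343 alternatives checked — unique.

rotate(1, 90), rotate(1, 90), rotate(1, 90)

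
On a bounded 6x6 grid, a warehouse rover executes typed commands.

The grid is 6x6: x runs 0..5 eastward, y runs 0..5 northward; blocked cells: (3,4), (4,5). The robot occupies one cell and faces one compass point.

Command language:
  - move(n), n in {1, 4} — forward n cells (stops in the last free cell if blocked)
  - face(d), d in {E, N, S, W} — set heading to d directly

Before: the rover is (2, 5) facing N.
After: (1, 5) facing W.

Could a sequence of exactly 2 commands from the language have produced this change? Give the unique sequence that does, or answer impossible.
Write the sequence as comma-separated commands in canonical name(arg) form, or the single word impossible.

key: cell and facing (now W) both changed — the 2 commands mix motion and turning
start: (2, 5) facing N
t=1 face(W) ⇒ (2, 5) facing W
t=2 move(1) ⇒ (1, 5) facing W
uniquely the one of 36 2-step routes that fits.

face(W), move(1)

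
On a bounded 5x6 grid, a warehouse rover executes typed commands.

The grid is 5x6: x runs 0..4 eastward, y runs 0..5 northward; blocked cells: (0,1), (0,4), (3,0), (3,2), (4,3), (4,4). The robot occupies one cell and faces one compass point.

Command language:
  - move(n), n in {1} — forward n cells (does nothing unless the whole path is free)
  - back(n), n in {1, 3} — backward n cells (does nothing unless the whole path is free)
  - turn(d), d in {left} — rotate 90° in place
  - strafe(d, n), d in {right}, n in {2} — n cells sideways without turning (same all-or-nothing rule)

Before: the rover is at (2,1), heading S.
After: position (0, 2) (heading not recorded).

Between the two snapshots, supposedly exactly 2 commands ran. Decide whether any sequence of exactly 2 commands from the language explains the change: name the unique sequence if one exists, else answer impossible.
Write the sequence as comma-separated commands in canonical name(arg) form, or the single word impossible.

key: running strafe(right, 2) before back(1) would end elsewhere — order is forced
start: at (2,1), heading S
1. back(1) → at (2,2), heading S
2. strafe(right, 2) → at (0,2), heading S
uniquely the one of 25 2-step routes that fits.

back(1), strafe(right, 2)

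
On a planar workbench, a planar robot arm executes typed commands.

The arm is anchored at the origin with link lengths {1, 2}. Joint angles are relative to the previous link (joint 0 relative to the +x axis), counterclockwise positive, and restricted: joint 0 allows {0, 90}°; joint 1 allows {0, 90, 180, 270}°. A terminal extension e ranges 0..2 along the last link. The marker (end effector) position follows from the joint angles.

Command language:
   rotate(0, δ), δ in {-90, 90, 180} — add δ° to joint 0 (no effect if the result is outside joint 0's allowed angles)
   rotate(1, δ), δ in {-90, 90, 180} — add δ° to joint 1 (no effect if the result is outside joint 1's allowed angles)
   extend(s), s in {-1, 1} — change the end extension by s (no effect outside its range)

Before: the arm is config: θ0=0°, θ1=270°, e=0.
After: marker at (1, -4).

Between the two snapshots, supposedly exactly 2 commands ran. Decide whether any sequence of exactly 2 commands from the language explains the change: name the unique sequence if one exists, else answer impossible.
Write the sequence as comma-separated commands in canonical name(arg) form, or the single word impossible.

t0: config: θ0=0°, θ1=270°, e=0
t=1 extend(1) ⇒ config: θ0=0°, θ1=270°, e=1
t=2 extend(1) ⇒ config: θ0=0°, θ1=270°, e=2
all 64 alternatives checked — unique.

extend(1), extend(1)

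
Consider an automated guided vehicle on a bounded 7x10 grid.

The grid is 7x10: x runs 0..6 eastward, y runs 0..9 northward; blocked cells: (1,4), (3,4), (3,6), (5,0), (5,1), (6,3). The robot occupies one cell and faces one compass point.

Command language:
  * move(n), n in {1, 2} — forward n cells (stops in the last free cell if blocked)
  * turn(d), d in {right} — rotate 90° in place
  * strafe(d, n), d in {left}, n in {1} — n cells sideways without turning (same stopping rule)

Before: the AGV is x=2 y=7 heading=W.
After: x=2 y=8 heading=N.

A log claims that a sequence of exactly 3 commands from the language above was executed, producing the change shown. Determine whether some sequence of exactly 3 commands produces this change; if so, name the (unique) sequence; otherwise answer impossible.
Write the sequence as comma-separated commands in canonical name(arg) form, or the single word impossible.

strafe(left, 1), turn(right), move(2)

key: cell and facing (now N) both changed — the 3 commands mix motion and turning
from: x=2 y=7 heading=W
1. strafe(left, 1) → x=2 y=6 heading=W
2. turn(right) → x=2 y=6 heading=N
3. move(2) → x=2 y=8 heading=N
no rival 3-sequence matches.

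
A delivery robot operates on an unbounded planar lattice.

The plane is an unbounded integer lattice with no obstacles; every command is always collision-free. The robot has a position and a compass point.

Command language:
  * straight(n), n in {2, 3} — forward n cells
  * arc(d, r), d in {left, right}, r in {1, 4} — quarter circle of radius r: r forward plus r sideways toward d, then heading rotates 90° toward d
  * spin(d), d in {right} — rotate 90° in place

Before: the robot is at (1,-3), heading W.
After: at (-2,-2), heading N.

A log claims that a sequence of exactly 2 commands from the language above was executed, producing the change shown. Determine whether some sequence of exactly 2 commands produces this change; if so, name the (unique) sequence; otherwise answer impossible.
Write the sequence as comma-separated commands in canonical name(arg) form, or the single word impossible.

straight(2), arc(right, 1)

key: position moved to (-2,-2) AND the heading swung to N — translation plus rotation needed
initial: at (1,-3), heading W
[1] after straight(2): at (-1,-3), heading W
[2] after arc(right, 1): at (-2,-2), heading N
no rival 2-sequence matches.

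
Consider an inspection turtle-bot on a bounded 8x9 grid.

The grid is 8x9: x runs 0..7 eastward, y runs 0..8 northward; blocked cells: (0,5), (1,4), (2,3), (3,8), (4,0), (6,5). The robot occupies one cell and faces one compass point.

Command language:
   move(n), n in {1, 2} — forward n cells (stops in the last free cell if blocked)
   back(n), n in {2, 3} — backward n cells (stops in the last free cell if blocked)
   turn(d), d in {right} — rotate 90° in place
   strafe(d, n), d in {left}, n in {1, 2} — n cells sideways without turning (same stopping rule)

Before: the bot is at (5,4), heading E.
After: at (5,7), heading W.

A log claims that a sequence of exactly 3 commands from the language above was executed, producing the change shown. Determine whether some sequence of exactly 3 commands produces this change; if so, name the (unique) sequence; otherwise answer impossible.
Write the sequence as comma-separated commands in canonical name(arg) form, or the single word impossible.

turn(right), back(3), turn(right)

key: cell and facing (now W) both changed — the 3 commands mix motion and turning
from: at (5,4), heading E
t=1 turn(right) ⇒ at (5,4), heading S
t=2 back(3) ⇒ at (5,7), heading S
t=3 turn(right) ⇒ at (5,7), heading W
no other 3-command option fits: unique.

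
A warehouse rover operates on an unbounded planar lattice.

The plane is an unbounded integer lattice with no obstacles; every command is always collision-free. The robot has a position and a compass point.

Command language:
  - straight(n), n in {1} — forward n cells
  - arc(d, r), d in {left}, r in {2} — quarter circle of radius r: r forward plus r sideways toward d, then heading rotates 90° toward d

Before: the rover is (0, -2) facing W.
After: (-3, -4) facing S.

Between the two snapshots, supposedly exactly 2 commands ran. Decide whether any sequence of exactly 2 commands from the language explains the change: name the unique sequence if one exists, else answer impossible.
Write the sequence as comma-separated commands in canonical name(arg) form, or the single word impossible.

straight(1), arc(left, 2)

key: cell and facing (now S) both changed — the 2 commands mix motion and turning
initial: (0, -2) facing W
[1] after straight(1): (-1, -2) facing W
[2] after arc(left, 2): (-3, -4) facing S
uniquely the one of 4 2-step routes that fits.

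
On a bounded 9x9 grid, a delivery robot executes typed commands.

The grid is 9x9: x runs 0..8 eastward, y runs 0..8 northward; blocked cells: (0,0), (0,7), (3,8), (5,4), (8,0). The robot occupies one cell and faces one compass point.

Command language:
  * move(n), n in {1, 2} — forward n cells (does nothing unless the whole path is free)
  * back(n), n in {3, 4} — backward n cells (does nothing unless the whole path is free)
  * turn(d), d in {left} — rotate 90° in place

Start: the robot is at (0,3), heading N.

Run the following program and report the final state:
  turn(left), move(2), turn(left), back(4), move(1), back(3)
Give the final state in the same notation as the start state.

at (0,5), heading S

begin: at (0,3), heading N
1. turn(left) → at (0,3), heading W
2. move(2) → at (0,3), heading W
3. turn(left) → at (0,3), heading S
4. back(4) → at (0,3), heading S
5. move(1) → at (0,2), heading S
6. back(3) → at (0,5), heading S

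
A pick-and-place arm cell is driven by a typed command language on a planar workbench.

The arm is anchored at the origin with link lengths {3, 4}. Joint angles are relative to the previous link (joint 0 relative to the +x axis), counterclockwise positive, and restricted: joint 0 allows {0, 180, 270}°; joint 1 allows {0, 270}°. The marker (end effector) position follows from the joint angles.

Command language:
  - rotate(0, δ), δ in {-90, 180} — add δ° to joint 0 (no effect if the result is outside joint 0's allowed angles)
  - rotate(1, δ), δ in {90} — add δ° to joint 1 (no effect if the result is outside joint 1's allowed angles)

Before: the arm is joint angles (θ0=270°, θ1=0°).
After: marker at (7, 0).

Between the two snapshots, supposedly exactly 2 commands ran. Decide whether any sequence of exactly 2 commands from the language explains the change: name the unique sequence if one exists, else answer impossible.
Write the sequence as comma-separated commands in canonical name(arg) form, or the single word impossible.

key: order matters: swapping rotate(0, -90) and rotate(0, 180) lands elsewhere
from: joint angles (θ0=270°, θ1=0°)
t=1 rotate(0, -90) ⇒ joint angles (θ0=180°, θ1=0°)
t=2 rotate(0, 180) ⇒ joint angles (θ0=0°, θ1=0°)
uniquely the one of 9 2-step routes that fits.

rotate(0, -90), rotate(0, 180)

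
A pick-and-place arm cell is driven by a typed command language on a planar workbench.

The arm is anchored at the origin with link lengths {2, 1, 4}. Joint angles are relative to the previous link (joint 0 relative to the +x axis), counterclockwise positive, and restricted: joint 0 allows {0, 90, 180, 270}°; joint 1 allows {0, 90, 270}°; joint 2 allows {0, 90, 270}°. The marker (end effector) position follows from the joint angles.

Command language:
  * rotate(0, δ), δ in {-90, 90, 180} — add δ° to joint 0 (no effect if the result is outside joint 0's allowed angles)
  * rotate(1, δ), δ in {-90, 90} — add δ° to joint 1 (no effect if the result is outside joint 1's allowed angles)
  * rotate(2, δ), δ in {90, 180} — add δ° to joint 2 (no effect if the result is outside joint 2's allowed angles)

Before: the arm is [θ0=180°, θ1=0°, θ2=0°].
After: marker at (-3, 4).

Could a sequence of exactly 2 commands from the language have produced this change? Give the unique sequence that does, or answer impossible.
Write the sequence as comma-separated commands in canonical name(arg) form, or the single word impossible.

rotate(2, 90), rotate(2, 180)

key: order matters: swapping rotate(2, 90) and rotate(2, 180) lands elsewhere
from: [θ0=180°, θ1=0°, θ2=0°]
1. rotate(2, 90) → [θ0=180°, θ1=0°, θ2=90°]
2. rotate(2, 180) → [θ0=180°, θ1=0°, θ2=270°]
no other 2-command option fits: unique.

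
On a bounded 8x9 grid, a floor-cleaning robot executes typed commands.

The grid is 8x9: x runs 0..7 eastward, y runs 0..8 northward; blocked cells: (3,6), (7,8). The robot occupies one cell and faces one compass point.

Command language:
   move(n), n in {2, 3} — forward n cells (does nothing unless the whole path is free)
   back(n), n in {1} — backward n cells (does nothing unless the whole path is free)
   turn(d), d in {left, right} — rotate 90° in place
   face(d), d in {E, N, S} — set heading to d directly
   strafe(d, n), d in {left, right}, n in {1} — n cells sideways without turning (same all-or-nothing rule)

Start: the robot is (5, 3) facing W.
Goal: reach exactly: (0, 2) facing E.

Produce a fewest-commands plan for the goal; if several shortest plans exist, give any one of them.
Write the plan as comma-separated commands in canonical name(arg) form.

from: (5, 3) facing W
[1] after move(3): (2, 3) facing W
[2] after move(2): (0, 3) facing W
[3] after face(E): (0, 3) facing E
[4] after strafe(right, 1): (0, 2) facing E
nothing shorter than 4 reaches the goal.

move(3), move(2), face(E), strafe(right, 1)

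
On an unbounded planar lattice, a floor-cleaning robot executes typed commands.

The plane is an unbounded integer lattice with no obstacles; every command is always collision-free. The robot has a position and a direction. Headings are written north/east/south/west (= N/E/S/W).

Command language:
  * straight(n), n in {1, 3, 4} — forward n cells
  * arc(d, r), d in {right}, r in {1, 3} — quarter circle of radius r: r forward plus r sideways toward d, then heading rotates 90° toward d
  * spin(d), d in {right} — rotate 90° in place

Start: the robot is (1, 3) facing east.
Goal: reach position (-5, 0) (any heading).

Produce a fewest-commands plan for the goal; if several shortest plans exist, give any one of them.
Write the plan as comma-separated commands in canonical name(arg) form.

from: (1, 3) facing east
t=1 spin(right) ⇒ (1, 3) facing south
t=2 arc(right, 3) ⇒ (-2, 0) facing west
t=3 straight(3) ⇒ (-5, 0) facing west
no 2-step plan works, so 3 is optimal.

spin(right), arc(right, 3), straight(3)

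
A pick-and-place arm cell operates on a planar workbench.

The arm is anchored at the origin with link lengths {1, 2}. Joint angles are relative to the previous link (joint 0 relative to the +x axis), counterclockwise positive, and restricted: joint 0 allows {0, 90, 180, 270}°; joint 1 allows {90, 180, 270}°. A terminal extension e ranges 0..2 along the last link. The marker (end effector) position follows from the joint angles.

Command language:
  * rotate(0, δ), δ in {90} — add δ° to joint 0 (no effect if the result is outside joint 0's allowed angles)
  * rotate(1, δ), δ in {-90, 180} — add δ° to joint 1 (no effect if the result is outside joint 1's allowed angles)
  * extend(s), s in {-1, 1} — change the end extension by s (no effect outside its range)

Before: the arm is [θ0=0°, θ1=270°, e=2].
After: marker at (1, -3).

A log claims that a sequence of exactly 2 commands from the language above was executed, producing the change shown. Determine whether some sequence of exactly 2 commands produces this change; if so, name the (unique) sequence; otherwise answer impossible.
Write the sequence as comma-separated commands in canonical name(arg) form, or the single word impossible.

key: running extend(-1) before extend(1) would end elsewhere — order is forced
initial: [θ0=0°, θ1=270°, e=2]
1. extend(1) → [θ0=0°, θ1=270°, e=2]
2. extend(-1) → [θ0=0°, θ1=270°, e=1]
no other 2-command option fits: unique.

extend(1), extend(-1)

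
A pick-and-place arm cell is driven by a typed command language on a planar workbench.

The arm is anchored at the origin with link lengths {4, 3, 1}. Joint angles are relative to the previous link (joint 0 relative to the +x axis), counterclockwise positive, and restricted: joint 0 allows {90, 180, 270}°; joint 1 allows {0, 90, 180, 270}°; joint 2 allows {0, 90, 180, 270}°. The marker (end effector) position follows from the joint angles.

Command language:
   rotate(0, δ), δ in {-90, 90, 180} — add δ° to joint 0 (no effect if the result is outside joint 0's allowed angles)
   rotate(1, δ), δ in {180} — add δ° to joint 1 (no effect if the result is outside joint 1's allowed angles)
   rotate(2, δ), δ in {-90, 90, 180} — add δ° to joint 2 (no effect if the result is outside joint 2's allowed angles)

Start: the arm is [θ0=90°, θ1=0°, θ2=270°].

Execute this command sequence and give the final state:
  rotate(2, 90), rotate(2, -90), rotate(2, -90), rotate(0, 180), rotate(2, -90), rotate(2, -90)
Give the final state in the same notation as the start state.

[θ0=270°, θ1=0°, θ2=0°]

t0: [θ0=90°, θ1=0°, θ2=270°]
1. rotate(2, 90) → [θ0=90°, θ1=0°, θ2=0°]
2. rotate(2, -90) → [θ0=90°, θ1=0°, θ2=270°]
3. rotate(2, -90) → [θ0=90°, θ1=0°, θ2=180°]
4. rotate(0, 180) → [θ0=270°, θ1=0°, θ2=180°]
5. rotate(2, -90) → [θ0=270°, θ1=0°, θ2=90°]
6. rotate(2, -90) → [θ0=270°, θ1=0°, θ2=0°]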